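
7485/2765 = 1497/553 = 2.71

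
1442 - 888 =554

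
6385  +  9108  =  15493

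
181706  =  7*25958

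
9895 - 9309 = 586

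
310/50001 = 310/50001 = 0.01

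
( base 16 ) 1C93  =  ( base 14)2947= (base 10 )7315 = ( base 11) 5550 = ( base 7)30220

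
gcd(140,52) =4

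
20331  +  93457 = 113788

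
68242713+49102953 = 117345666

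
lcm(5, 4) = 20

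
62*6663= 413106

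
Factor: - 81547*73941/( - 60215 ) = 6029666727/60215 = 3^1*5^( - 1 )*7^2*503^1*12043^( - 1 )*81547^1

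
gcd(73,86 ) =1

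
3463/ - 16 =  - 217 + 9/16= - 216.44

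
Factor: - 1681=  - 41^2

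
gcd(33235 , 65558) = 1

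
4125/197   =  20+185/197=20.94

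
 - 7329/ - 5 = 7329/5 = 1465.80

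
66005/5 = 13201 = 13201.00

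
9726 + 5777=15503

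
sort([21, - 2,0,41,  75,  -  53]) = [  -  53,  -  2, 0,21,  41, 75]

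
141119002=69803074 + 71315928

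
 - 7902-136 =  - 8038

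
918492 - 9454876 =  - 8536384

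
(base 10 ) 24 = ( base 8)30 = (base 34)o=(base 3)220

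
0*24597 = 0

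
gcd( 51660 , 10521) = 63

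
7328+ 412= 7740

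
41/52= 41/52 = 0.79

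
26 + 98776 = 98802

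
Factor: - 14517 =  - 3^2 * 1613^1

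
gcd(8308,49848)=8308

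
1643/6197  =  1643/6197  =  0.27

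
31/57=31/57=0.54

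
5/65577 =5/65577 = 0.00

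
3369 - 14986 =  - 11617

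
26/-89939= - 26/89939 = - 0.00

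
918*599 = 549882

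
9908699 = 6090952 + 3817747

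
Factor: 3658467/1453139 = 3^1 * 19^( - 1)*76481^( - 1) * 1219489^1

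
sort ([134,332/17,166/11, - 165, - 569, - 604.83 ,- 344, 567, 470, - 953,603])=[  -  953, -604.83, - 569, - 344, - 165 , 166/11,332/17, 134,470 , 567, 603]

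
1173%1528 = 1173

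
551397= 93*5929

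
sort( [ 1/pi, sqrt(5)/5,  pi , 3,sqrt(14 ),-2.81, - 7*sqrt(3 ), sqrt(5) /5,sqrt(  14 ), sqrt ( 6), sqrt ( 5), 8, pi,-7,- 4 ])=[ -7* sqrt( 3 ),- 7, - 4,-2.81, 1/pi, sqrt(5 ) /5, sqrt(5)/5,sqrt(5 ), sqrt( 6),3, pi, pi,sqrt(14 ), sqrt(14), 8]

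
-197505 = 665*( - 297 ) 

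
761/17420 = 761/17420 =0.04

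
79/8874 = 79/8874 = 0.01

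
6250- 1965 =4285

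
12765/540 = 851/36 = 23.64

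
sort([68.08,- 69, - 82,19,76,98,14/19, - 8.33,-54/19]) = [ - 82, - 69, - 8.33, - 54/19,14/19 , 19,68.08,76 , 98]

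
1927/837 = 1927/837 = 2.30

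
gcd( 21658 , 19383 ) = 91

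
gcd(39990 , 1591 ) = 43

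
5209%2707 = 2502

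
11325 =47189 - 35864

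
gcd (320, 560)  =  80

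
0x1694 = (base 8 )13224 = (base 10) 5780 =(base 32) 5KK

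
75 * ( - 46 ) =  - 3450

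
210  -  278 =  - 68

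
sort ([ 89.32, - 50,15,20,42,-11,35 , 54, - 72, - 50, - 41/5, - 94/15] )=[ - 72, - 50, - 50 ,  -  11,-41/5, - 94/15, 15, 20, 35,42,54, 89.32]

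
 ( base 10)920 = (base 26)19A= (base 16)398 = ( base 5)12140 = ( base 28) 14O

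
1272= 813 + 459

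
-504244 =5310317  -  5814561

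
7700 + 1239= 8939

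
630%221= 188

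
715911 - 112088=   603823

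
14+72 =86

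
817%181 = 93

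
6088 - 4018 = 2070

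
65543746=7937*8258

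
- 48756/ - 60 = 4063/5 = 812.60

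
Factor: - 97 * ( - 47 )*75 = 3^1*5^2 * 47^1*97^1 = 341925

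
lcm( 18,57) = 342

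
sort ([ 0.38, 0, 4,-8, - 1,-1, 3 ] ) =[ - 8, - 1 ,-1, 0 , 0.38, 3, 4]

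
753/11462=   753/11462 = 0.07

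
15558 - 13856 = 1702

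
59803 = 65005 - 5202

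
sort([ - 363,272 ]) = [  -  363, 272]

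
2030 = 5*406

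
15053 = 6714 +8339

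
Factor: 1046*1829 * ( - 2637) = -5044934358 = - 2^1*3^2* 31^1*59^1*293^1*523^1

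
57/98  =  57/98 = 0.58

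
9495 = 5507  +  3988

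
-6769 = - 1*6769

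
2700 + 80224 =82924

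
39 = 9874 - 9835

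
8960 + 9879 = 18839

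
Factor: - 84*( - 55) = 2^2 *3^1*5^1 * 7^1*11^1 = 4620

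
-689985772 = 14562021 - 704547793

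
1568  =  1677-109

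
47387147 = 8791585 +38595562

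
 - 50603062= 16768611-67371673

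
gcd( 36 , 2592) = 36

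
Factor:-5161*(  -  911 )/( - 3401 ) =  - 13^1*19^( - 1 )*179^( - 1 )*397^1*911^1 = - 4701671/3401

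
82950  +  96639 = 179589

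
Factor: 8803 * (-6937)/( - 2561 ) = 7^1*13^ ( - 1 )* 197^(-1)*991^1*8803^1  =  61066411/2561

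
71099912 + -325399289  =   - 254299377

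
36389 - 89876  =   - 53487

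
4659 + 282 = 4941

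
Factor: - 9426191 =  - 9426191^1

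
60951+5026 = 65977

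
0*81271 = 0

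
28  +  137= 165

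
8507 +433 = 8940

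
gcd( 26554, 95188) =2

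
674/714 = 337/357 = 0.94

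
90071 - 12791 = 77280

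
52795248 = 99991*528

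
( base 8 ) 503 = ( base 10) 323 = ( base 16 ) 143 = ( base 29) b4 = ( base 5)2243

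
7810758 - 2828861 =4981897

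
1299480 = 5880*221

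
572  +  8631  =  9203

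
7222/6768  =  1 + 227/3384  =  1.07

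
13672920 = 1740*7858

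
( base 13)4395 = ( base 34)84x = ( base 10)9417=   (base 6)111333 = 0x24C9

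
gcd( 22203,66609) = 22203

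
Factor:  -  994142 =-2^1*71^1* 7001^1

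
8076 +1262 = 9338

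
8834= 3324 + 5510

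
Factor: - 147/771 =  - 49/257 = -7^2 *257^ ( - 1) 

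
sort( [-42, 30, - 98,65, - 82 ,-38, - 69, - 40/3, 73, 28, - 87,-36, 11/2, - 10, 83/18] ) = [ - 98, - 87, - 82, - 69,-42, - 38,  -  36, -40/3, - 10, 83/18,11/2,  28, 30,65,73]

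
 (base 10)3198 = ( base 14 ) 1246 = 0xc7e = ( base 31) 3a5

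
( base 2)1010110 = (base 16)56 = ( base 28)32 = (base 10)86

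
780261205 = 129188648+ 651072557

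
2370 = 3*790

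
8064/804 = 10 + 2/67 = 10.03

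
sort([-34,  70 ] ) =[ - 34,  70]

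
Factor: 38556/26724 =189/131 = 3^3 * 7^1*131^( -1 ) 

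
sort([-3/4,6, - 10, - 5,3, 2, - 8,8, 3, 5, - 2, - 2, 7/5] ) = [ - 10, - 8, - 5, - 2, - 2, - 3/4,7/5,  2,3,3,5, 6 , 8 ]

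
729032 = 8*91129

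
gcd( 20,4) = 4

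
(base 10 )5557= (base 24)9fd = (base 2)1010110110101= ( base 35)4IR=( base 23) ABE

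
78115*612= 47806380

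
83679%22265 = 16884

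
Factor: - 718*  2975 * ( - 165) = 2^1*3^1 *5^3*7^1*11^1*17^1*359^1 = 352448250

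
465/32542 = 465/32542 = 0.01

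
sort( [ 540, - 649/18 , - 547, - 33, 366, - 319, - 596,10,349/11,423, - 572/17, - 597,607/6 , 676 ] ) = [ - 597 , - 596, - 547,-319 , - 649/18, - 572/17, - 33, 10,349/11,607/6 , 366, 423,540,676 ]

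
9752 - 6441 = 3311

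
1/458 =1/458 = 0.00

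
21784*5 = 108920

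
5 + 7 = 12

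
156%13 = 0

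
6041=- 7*(-863) 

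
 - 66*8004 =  - 528264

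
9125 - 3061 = 6064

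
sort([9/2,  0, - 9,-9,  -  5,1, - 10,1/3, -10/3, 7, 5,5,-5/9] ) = [ - 10, - 9, -9, - 5 , - 10/3,-5/9,0, 1/3,  1 , 9/2, 5,5,7 ]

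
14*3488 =48832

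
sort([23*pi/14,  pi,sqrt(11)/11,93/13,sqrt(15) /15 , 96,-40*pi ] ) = [-40* pi, sqrt(15)/15, sqrt( 11 ) /11, pi, 23*pi/14, 93/13,96]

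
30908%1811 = 121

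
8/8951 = 8/8951 = 0.00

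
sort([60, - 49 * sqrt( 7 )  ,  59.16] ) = [ - 49*sqrt(7), 59.16, 60] 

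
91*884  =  80444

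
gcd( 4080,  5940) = 60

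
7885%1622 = 1397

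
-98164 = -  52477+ - 45687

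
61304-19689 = 41615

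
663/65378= 663/65378 = 0.01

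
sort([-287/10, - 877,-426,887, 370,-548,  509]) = [  -  877,-548,-426 ,-287/10, 370 , 509,  887]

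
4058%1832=394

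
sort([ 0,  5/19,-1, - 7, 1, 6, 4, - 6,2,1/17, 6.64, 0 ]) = [ -7,- 6,- 1,0, 0, 1/17,5/19 , 1,  2, 4,6,6.64]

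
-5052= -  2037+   -  3015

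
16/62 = 8/31 = 0.26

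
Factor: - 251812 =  - 2^2*11^1*59^1 * 97^1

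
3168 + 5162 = 8330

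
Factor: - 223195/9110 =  - 2^( - 1)*7^2 = - 49/2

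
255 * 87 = 22185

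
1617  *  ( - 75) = -121275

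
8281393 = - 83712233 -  -91993626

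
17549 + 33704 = 51253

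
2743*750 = 2057250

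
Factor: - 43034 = -2^1*21517^1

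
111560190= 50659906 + 60900284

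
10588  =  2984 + 7604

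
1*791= 791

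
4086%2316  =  1770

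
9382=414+8968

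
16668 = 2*8334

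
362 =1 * 362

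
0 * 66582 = 0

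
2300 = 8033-5733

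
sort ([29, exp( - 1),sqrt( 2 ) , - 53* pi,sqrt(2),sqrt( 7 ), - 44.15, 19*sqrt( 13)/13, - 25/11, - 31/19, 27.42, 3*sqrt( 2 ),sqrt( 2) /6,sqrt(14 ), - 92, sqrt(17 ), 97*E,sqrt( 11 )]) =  [-53*pi,- 92, - 44.15, - 25/11, - 31/19,sqrt( 2)/6, exp ( - 1), sqrt(2 ), sqrt ( 2 ),sqrt( 7) , sqrt(11 ),sqrt( 14),sqrt( 17), 3 * sqrt( 2 ), 19*sqrt(13 ) /13,27.42,29,97*E ]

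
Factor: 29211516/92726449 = 2^2*3^5*17^( -1 )*41^1*733^1 * 5454497^( - 1)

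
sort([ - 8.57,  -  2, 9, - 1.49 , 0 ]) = [ - 8.57, - 2,- 1.49,  0, 9] 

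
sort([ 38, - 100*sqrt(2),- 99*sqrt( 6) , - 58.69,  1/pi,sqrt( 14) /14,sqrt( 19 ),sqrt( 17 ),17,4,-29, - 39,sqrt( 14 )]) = [ - 99*sqrt(6), - 100 * sqrt(2) , - 58.69, - 39,- 29, sqrt( 14 ) /14, 1/pi,sqrt( 14),4,sqrt( 17),sqrt(19), 17 , 38]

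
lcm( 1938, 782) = 44574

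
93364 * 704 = 65728256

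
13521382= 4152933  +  9368449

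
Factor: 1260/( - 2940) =  -  3^1*7^( - 1)  =  -3/7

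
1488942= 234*6363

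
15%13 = 2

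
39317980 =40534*970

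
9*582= 5238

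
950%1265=950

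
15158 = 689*22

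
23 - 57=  - 34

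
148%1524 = 148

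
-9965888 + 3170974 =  - 6794914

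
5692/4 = 1423 = 1423.00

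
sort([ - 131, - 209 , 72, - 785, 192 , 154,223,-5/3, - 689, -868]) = [ - 868, - 785, - 689, - 209, - 131,  -  5/3,72, 154,192, 223]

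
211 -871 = -660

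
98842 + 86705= 185547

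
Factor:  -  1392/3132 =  - 4/9 = - 2^2*3^ ( -2) 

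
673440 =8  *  84180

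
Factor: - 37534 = - 2^1*7^2*383^1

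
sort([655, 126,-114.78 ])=[-114.78, 126,655 ]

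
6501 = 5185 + 1316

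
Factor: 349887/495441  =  3^( - 1) *223^1* 523^1 * 55049^( - 1) = 116629/165147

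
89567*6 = 537402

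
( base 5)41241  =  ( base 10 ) 2696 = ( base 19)78H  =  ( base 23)525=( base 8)5210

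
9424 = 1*9424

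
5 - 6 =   -  1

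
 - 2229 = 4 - 2233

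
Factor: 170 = 2^1*5^1*17^1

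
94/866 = 47/433 =0.11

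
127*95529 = 12132183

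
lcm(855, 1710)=1710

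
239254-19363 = 219891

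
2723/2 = 1361 + 1/2 = 1361.50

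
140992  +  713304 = 854296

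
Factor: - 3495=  - 3^1*5^1 *233^1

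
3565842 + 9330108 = 12895950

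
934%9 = 7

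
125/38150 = 5/1526 = 0.00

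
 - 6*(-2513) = 15078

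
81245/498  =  163 + 71/498 = 163.14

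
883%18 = 1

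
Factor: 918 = 2^1 * 3^3*17^1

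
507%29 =14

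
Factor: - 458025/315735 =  - 5^1*7^( - 1 )*97^( - 1 )*197^1 = - 985/679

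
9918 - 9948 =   -  30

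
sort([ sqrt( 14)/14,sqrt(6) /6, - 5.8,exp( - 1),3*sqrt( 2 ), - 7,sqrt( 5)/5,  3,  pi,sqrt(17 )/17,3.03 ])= [ - 7, - 5.8,sqrt(17)/17 , sqrt( 14) /14, exp( - 1 ),sqrt(6) /6,sqrt ( 5) /5, 3, 3.03,  pi,3 *sqrt (2) ]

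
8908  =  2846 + 6062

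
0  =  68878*0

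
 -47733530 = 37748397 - 85481927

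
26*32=832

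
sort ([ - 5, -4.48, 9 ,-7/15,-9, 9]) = [-9, - 5,- 4.48, - 7/15,  9,  9]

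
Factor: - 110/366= - 3^( - 1)*5^1*11^1*61^(  -  1 ) = - 55/183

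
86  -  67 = 19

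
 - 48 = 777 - 825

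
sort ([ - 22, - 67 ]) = [ - 67, - 22]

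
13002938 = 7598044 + 5404894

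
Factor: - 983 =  - 983^1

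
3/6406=3/6406 = 0.00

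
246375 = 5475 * 45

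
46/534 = 23/267 = 0.09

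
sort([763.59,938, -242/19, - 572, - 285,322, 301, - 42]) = [ - 572, - 285, - 42,  -  242/19, 301, 322,  763.59, 938 ] 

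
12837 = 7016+5821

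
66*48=3168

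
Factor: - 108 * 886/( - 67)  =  95688/67 = 2^3*3^3*67^( - 1)*443^1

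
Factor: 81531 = 3^2*9059^1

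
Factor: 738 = 2^1*3^2 * 41^1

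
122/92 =1+15/46 = 1.33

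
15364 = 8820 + 6544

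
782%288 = 206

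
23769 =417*57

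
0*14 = 0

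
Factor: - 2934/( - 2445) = 6/5 = 2^1 * 3^1*5^( -1)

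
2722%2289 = 433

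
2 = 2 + 0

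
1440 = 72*20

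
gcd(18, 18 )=18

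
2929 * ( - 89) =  - 260681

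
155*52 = 8060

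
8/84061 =8/84061 = 0.00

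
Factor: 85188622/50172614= 23^ ( - 1 ) * 103^1 * 413537^1 * 1090709^( - 1) =42594311/25086307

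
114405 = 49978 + 64427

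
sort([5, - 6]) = [ - 6,5 ]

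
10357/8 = 10357/8  =  1294.62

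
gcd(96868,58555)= 1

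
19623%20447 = 19623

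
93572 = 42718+50854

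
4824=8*603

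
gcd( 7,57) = 1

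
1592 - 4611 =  - 3019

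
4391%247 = 192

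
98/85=1+13/85= 1.15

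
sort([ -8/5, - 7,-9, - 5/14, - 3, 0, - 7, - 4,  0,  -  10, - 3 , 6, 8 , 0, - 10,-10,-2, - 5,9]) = [ - 10, - 10, -10, - 9, -7, - 7, - 5, - 4,  -  3, - 3, - 2,-8/5,  -  5/14,0, 0,  0, 6, 8 , 9]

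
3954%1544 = 866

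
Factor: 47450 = 2^1 * 5^2*13^1*73^1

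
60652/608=99 + 115/152 =99.76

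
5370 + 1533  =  6903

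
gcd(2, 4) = 2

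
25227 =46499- 21272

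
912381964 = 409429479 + 502952485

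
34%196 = 34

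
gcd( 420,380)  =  20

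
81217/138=81217/138 = 588.53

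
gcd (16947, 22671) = 9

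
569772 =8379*68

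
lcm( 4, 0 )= 0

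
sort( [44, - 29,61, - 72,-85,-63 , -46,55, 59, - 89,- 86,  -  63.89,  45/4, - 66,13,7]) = [ - 89, - 86,-85, - 72, - 66, - 63.89 , - 63, - 46, - 29, 7, 45/4,13, 44 , 55, 59, 61]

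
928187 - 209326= 718861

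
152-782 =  - 630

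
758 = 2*379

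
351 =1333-982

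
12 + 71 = 83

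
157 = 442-285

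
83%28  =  27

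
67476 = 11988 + 55488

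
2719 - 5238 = -2519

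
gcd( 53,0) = 53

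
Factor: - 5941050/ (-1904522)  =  3^1*5^2*19^(-1)*39607^1* 50119^ ( - 1) = 2970525/952261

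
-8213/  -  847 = 8213/847 = 9.70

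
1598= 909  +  689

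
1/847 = 1/847 =0.00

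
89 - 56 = 33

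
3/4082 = 3/4082 = 0.00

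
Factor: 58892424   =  2^3*3^1*307^1*7993^1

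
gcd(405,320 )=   5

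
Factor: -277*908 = -2^2*227^1*277^1 = - 251516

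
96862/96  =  48431/48 = 1008.98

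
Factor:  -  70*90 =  - 2^2*3^2 * 5^2*7^1 = -6300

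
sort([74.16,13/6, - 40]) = [-40,13/6,74.16 ] 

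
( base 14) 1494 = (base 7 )13444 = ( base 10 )3658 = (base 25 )5l8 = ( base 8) 7112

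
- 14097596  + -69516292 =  - 83613888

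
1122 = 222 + 900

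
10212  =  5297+4915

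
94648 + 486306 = 580954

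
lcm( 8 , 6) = 24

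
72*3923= 282456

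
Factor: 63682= 2^1*17^1*1873^1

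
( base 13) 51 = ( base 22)30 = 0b1000010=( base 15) 46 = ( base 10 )66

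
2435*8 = 19480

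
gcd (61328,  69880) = 8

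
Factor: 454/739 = 2^1*227^1*739^( - 1) 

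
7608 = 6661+947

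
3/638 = 3/638 = 0.00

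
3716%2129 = 1587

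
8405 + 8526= 16931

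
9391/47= 199+38/47 = 199.81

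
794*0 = 0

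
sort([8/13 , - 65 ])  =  [ - 65,8/13]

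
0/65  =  0 = 0.00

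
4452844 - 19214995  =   - 14762151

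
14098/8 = 1762  +  1/4 = 1762.25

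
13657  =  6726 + 6931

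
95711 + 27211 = 122922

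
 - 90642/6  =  -15107= - 15107.00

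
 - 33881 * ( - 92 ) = 3117052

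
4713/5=942+3/5 = 942.60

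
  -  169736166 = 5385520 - 175121686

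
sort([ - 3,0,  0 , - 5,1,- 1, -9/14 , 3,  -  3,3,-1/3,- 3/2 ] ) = [ - 5,- 3, - 3,-3/2,-1, - 9/14, - 1/3,0,0, 1,3, 3]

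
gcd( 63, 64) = 1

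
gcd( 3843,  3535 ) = 7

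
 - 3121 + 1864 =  - 1257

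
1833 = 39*47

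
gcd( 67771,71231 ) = 1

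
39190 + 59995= 99185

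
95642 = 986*97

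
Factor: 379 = 379^1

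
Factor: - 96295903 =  - 11^1*47^1*186259^1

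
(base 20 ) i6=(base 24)f6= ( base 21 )H9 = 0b101101110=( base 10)366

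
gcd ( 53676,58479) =3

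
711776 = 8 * 88972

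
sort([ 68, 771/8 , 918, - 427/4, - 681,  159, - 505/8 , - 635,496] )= [ - 681,-635,-427/4,  -  505/8, 68 , 771/8, 159,496,  918] 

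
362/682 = 181/341   =  0.53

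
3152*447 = 1408944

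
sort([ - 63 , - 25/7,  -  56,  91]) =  [ - 63,  -  56, - 25/7,91 ]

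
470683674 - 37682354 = 433001320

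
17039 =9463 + 7576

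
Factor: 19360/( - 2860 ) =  - 88/13  =  -2^3*11^1*13^( - 1 ) 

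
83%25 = 8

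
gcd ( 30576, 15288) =15288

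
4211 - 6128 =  - 1917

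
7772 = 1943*4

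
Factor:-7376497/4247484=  - 2^(-2)*3^ ( - 1)*17^( - 1)*47^(  -  1)*443^( - 1)*7376497^1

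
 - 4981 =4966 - 9947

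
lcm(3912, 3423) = 27384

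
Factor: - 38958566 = - 2^1*19479283^1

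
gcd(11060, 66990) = 70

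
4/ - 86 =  - 2/43 = -0.05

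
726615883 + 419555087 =1146170970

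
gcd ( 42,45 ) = 3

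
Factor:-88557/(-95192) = 2^ (  -  3)*3^1 *7^1*73^( - 1 )*163^( - 1)*4217^1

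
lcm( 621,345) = 3105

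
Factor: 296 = 2^3*37^1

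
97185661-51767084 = 45418577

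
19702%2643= 1201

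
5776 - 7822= -2046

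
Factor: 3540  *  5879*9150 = 2^3*3^2*5^3*59^1*61^1 *5879^1 = 190426689000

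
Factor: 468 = 2^2*3^2*13^1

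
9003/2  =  4501 + 1/2 =4501.50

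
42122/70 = 21061/35=601.74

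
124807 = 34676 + 90131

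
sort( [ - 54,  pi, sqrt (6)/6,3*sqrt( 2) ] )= [-54, sqrt( 6) /6,pi, 3*sqrt( 2)]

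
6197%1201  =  192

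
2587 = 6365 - 3778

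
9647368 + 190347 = 9837715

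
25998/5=5199 +3/5 = 5199.60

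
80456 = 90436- 9980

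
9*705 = 6345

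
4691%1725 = 1241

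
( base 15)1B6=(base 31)CO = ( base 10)396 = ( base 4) 12030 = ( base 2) 110001100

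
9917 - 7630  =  2287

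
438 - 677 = - 239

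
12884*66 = 850344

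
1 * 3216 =3216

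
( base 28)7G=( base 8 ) 324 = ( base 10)212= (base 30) 72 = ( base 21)A2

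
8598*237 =2037726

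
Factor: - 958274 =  - 2^1*479137^1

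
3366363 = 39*86317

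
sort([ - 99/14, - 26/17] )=[ - 99/14,  -  26/17] 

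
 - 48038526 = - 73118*657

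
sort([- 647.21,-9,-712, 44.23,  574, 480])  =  [-712, - 647.21, - 9, 44.23,480, 574] 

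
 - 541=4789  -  5330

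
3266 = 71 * 46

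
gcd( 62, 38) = 2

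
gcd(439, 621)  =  1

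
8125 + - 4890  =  3235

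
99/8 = 99/8 =12.38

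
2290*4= 9160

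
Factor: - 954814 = -2^1*7^2*9743^1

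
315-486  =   - 171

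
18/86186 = 9/43093 = 0.00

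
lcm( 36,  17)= 612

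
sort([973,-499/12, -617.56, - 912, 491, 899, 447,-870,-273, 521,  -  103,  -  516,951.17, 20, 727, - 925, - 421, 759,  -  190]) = [ - 925, - 912, - 870, - 617.56, -516,-421,-273, - 190, - 103, - 499/12, 20,447 , 491, 521, 727 , 759, 899,  951.17,973 ] 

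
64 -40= 24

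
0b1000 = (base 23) 8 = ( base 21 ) 8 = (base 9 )8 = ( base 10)8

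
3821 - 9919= - 6098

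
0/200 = 0 =0.00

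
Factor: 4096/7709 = 2^12*13^ ( - 1 )*593^(-1) 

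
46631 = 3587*13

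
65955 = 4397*15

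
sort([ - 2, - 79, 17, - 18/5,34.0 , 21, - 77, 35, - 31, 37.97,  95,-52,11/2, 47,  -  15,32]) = [ - 79, - 77, - 52,-31, - 15,-18/5 , - 2, 11/2, 17,21,32, 34.0, 35,  37.97,47, 95]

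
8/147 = 8/147  =  0.05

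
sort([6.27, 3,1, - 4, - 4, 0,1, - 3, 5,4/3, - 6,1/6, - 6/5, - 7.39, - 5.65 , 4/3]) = [ - 7.39, - 6, - 5.65, - 4, - 4, - 3,-6/5,0  ,  1/6,1,1, 4/3, 4/3,3,5 , 6.27 ]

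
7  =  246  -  239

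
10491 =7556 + 2935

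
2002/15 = 2002/15 = 133.47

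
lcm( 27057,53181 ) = 1542249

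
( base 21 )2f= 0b111001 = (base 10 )57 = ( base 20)2H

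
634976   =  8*79372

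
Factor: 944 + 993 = 1937 =13^1 * 149^1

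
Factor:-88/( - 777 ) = 2^3*3^(- 1) *7^( - 1 )* 11^1*37^( -1 )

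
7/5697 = 7/5697 = 0.00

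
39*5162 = 201318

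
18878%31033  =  18878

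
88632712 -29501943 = 59130769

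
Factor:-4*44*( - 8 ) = 2^7 * 11^1 = 1408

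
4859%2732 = 2127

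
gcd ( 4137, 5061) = 21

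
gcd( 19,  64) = 1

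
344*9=3096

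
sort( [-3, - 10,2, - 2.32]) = [ - 10, - 3, - 2.32,2]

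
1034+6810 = 7844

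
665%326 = 13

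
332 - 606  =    -  274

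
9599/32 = 299 + 31/32 = 299.97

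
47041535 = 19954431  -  -27087104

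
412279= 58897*7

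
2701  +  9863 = 12564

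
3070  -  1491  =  1579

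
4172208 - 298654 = 3873554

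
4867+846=5713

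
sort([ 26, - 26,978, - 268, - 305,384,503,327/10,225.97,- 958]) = [- 958, - 305, - 268,-26,26, 327/10, 225.97,384, 503,978]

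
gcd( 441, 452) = 1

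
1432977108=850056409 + 582920699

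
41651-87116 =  -45465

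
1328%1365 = 1328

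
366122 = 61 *6002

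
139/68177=139/68177   =  0.00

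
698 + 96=794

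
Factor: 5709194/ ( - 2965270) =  - 2854597/1482635 = - 5^ ( - 1)*7^(-1 )*11^( - 1)*59^1*3851^ ( - 1)*48383^1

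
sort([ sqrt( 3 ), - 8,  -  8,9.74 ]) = [ - 8,-8, sqrt (3 ),9.74] 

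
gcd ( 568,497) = 71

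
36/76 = 9/19 = 0.47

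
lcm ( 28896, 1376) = 28896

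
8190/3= 2730 = 2730.00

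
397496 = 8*49687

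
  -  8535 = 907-9442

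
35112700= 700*50161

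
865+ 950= 1815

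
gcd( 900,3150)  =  450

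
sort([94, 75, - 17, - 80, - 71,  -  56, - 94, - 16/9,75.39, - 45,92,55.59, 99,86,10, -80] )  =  [  -  94, - 80,-80, - 71, - 56, - 45, - 17 , - 16/9,10, 55.59,75,75.39 , 86, 92, 94,99] 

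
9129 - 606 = 8523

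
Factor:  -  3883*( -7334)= 2^1* 11^1 * 19^1*193^1*353^1 = 28477922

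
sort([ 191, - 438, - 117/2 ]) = [ - 438, - 117/2,191]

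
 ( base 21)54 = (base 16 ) 6D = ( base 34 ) 37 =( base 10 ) 109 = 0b1101101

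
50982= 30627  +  20355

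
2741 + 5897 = 8638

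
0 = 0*239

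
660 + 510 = 1170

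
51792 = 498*104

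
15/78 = 5/26 = 0.19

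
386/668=193/334 = 0.58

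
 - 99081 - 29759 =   -  128840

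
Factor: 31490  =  2^1*5^1 *47^1*67^1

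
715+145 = 860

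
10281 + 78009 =88290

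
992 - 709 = 283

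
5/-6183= - 1+6178/6183  =  - 0.00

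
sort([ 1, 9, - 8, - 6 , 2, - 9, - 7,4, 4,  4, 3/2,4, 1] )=[  -  9,-8, - 7, - 6, 1,1, 3/2,2,4, 4 , 4,  4, 9 ] 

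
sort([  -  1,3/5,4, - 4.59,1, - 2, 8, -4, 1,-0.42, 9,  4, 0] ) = [-4.59,-4, - 2,-1,- 0.42,0, 3/5,1,1,4, 4, 8,9 ] 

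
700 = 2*350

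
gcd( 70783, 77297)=1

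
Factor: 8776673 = 8776673^1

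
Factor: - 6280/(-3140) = 2^1 = 2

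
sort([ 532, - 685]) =[ - 685, 532]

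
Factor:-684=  - 2^2 * 3^2*19^1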